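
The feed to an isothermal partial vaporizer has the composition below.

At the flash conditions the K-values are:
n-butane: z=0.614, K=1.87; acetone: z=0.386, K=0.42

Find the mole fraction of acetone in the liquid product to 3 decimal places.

x_acetone = 0.600

Binary case is linear: z₁(K₁−1)(1+ψ(K₂−1)) + z₂(K₂−1)(1+ψ(K₁−1)) = 0
⇒ ψ = [z₁(K₁−1)+z₂(K₂−1)] / [−(K₁−1)(K₂−1)] = 0.3103/0.5046 = 0.615
Compositions from xᵢ = zᵢ/(1+ψ(Kᵢ−1)), yᵢ = Kᵢxᵢ:
  n-butane: x = 0.400, y = 0.748
  acetone: x = 0.600, y = 0.252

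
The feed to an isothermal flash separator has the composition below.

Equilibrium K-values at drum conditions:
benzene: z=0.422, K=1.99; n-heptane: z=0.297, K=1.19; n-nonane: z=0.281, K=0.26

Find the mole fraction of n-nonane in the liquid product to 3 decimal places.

x_n-nonane = 0.447

Rachford–Rice: g(ψ) = Σ zᵢ(Kᵢ−1)/(1+ψ(Kᵢ−1)) = 0.
g(0) = ΣzᵢKᵢ − 1 = 0.266 and g(1) = 1 − Σzᵢ/Kᵢ = -0.542, so a root lies in (0, 1).
Iterate (Newton) starting at ψ = 0.5:
  ψ = 0.500: g = 0.0009, g' = -0.582 → ψ = 0.502
Converged at ψ = 0.502.
Compositions from xᵢ = zᵢ/(1+ψ(Kᵢ−1)), yᵢ = Kᵢxᵢ:
  benzene: x = 0.282, y = 0.561
  n-heptane: x = 0.271, y = 0.323
  n-nonane: x = 0.447, y = 0.116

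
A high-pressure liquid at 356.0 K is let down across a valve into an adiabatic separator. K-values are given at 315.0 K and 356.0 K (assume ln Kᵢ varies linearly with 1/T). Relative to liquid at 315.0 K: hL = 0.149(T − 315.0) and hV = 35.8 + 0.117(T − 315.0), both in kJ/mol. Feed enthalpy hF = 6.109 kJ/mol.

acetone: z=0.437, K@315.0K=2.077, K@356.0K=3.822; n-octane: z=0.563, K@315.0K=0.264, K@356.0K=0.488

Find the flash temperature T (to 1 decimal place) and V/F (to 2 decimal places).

Adiabatic flash: solve Rachford–Rice at each trial T, then check hF = ψ·hV(T) + (1−ψ)·hL(T).
  T = 315.0 K: K = (2.077, 0.264), RR gives ψ = 0.071, H_out = 2.542 kJ/mol
  T = 356.0 K: K = (3.822, 0.488), RR gives ψ = 0.654, H_out = 28.665 kJ/mol
  T = 335.5 K: K = (2.870, 0.366), RR gives ψ = 0.388, H_out = 16.690 kJ/mol
  T = 325.2 K: K = (2.452, 0.312), RR gives ψ = 0.248, H_out = 10.302 kJ/mol
  T = 320.1 K: K = (2.260, 0.287), RR gives ψ = 0.166, H_out = 6.689 kJ/mol
  T = 317.6 K: K = (2.169, 0.276), RR gives ψ = 0.122, H_out = 4.738 kJ/mol
  T = 318.9 K: K = (2.216, 0.282), RR gives ψ = 0.145, H_out = 5.770 kJ/mol
Linear interpolation between T = 318.9 (H_out = 5.770) and T = 320.1 (H_out = 6.689) on hF = 6.109 gives T ≈ 319.3 K, at which ψ = 0.15.

T = 319.3 K, V/F = 0.15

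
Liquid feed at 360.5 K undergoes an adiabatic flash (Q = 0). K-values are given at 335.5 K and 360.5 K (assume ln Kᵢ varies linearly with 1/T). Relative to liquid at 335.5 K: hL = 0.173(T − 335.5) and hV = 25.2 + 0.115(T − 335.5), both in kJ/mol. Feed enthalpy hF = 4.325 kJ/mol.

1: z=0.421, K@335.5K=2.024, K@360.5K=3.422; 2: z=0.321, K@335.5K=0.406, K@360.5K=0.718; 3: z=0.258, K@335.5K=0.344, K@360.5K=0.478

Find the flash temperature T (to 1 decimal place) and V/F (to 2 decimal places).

T = 337.0 K, V/F = 0.16

Adiabatic flash: solve Rachford–Rice at each trial T, then check hF = ψ·hV(T) + (1−ψ)·hL(T).
  T = 335.5 K: K = (2.024, 0.406, 0.344), RR gives ψ = 0.112, H_out = 2.815 kJ/mol
  T = 360.5 K: K = (3.422, 0.718, 0.478), RR gives ψ = 0.798, H_out = 23.279 kJ/mol
  T = 348.0 K: K = (2.657, 0.545, 0.408), RR gives ψ = 0.462, H_out = 13.474 kJ/mol
  T = 341.8 K: K = (2.327, 0.472, 0.375), RR gives ψ = 0.300, H_out = 8.546 kJ/mol
  T = 338.6 K: K = (2.169, 0.438, 0.359), RR gives ψ = 0.209, H_out = 5.774 kJ/mol
  T = 337.1 K: K = (2.098, 0.422, 0.352), RR gives ψ = 0.164, H_out = 4.383 kJ/mol
Linear interpolation between T = 335.5 (H_out = 2.815) and T = 337.1 (H_out = 4.383) on hF = 4.325 gives T ≈ 337.0 K, at which ψ = 0.16.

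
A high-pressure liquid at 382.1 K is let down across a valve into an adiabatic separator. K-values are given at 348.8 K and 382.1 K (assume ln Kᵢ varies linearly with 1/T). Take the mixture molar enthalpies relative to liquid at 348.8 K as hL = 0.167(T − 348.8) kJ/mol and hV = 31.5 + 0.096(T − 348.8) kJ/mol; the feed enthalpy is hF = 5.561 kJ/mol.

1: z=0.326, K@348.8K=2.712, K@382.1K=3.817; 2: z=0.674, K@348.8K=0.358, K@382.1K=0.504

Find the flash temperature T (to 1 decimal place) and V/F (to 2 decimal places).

Adiabatic flash: solve Rachford–Rice at each trial T, then check hF = ψ·hV(T) + (1−ψ)·hL(T).
  T = 348.8 K: K = (2.712, 0.358), RR gives ψ = 0.114, H_out = 3.594 kJ/mol
  T = 382.1 K: K = (3.817, 0.504), RR gives ψ = 0.418, H_out = 17.740 kJ/mol
  T = 365.5 K: K = (3.244, 0.428), RR gives ψ = 0.270, H_out = 10.971 kJ/mol
  T = 357.1 K: K = (2.971, 0.392), RR gives ψ = 0.194, H_out = 7.394 kJ/mol
  T = 353.0 K: K = (2.842, 0.375), RR gives ψ = 0.156, H_out = 5.559 kJ/mol
  T = 355.1 K: K = (2.907, 0.384), RR gives ψ = 0.176, H_out = 6.508 kJ/mol
Linear interpolation between T = 353.0 (H_out = 5.559) and T = 355.1 (H_out = 6.508) on hF = 5.561 gives T ≈ 353.0 K, at which ψ = 0.16.

T = 353.0 K, V/F = 0.16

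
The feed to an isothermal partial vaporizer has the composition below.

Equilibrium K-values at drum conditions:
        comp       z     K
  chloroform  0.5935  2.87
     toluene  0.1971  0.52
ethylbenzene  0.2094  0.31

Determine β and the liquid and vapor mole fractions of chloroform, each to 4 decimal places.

Newton iteration, β⁰ = 0.5:
  β = 0.5000: g = 0.22849, g' = -0.8653 → β = 0.7641
  β = 0.7641: g = 0.00196, g' = -0.9111 → β = 0.7662
Converged at β = 0.7662.
Compositions from xᵢ = zᵢ/(1+β(Kᵢ−1)), yᵢ = Kᵢxᵢ:
  chloroform: x = 0.2440, y = 0.7002
  toluene: x = 0.3118, y = 0.1621
  ethylbenzene: x = 0.4443, y = 0.1377

β = 0.7662, x_chloroform = 0.2440, y_chloroform = 0.7002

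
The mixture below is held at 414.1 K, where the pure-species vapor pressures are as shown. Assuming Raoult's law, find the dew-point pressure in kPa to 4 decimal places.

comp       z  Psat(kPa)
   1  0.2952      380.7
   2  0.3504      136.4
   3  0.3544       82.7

At the dew point ψ → 1, so Σzᵢ/Kᵢ = 1 with Kᵢ = Pᵢˢᵃᵗ/P ⇒ 1/P = Σzᵢ/Pᵢˢᵃᵗ.
1/P = 0.2952/380.7 + 0.3504/136.4 + 0.3544/82.7 = 0.0076297 ⇒ P = 131.0668 kPa

Pdew = 131.0668 kPa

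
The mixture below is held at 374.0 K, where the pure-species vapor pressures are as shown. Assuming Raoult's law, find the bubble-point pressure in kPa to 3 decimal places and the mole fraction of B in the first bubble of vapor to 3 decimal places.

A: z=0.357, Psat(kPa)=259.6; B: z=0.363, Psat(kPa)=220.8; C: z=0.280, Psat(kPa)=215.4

At the bubble point ψ → 0, so ΣzᵢKᵢ = 1 with Kᵢ = Pᵢˢᵃᵗ/P ⇒ P = ΣzᵢPᵢˢᵃᵗ.
P = 0.357·259.6 + 0.363·220.8 + 0.280·215.4 = 233.140 kPa
yᵢ = zᵢPᵢˢᵃᵗ/P ⇒ y_B = 0.363·220.8/233.140 = 0.344

Pbub = 233.140 kPa, y_B = 0.344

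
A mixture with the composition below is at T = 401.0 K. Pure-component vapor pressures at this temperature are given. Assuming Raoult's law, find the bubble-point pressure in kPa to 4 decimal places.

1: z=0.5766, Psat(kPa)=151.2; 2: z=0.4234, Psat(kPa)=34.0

Pbub = 101.5775 kPa

At the bubble point ψ → 0, so ΣzᵢKᵢ = 1 with Kᵢ = Pᵢˢᵃᵗ/P ⇒ P = ΣzᵢPᵢˢᵃᵗ.
P = 0.5766·151.2 + 0.4234·34.0 = 101.5775 kPa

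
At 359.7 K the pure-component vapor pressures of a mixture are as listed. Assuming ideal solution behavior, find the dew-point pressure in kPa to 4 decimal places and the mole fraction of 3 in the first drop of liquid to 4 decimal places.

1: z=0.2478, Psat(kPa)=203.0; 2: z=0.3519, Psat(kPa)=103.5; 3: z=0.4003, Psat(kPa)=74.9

At the dew point ψ → 1, so Σzᵢ/Kᵢ = 1 with Kᵢ = Pᵢˢᵃᵗ/P ⇒ 1/P = Σzᵢ/Pᵢˢᵃᵗ.
1/P = 0.2478/203.0 + 0.3519/103.5 + 0.4003/74.9 = 0.0099651 ⇒ P = 100.3497 kPa
xᵢ = zᵢP/Pᵢˢᵃᵗ ⇒ x_3 = 0.4003·100.3497/74.9 = 0.5363

Pdew = 100.3497 kPa, x_3 = 0.5363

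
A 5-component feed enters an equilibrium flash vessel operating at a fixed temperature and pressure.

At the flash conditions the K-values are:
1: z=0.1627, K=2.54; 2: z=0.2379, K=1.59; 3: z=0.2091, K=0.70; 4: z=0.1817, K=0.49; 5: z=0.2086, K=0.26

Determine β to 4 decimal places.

β = 0.1369

Rachford–Rice: g(β) = Σ zᵢ(Kᵢ−1)/(1+β(Kᵢ−1)) = 0.
Check two-phase: ΣzᵢKᵢ = 1.0812 > 1 and Σzᵢ/Kᵢ = 1.6855 > 1, so g(0) = 0.0812 > 0 and g(1) = -0.6855 < 0.
Newton iteration, β⁰ = 0.62:
  β = 0.6200: g = -0.26686, g' = -0.6648 → β = 0.2186
  β = 0.2186: g = -0.04381, g' = -0.5249 → β = 0.1352
  β = 0.1352: g = 0.00096, g' = -0.5514 → β = 0.1369
Converged at β = 0.1369.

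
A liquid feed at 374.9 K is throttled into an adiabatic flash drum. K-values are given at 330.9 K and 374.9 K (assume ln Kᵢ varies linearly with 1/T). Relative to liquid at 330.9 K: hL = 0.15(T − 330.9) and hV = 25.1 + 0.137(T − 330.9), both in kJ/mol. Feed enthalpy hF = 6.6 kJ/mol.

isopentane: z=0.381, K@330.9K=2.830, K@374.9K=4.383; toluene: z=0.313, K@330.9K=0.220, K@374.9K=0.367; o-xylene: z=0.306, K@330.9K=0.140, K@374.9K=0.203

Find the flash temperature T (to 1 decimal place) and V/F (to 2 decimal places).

T = 342.1 K, V/F = 0.20

Adiabatic flash: solve Rachford–Rice at each trial T, then check hF = ψ·hV(T) + (1−ψ)·hL(T).
  T = 330.9 K: K = (2.830, 0.220, 0.140), RR gives ψ = 0.127, H_out = 3.175 kJ/mol
  T = 374.9 K: K = (4.383, 0.367, 0.203), RR gives ψ = 0.348, H_out = 15.142 kJ/mol
  T = 352.9 K: K = (3.570, 0.289, 0.171), RR gives ψ = 0.253, H_out = 9.589 kJ/mol
  T = 341.9 K: K = (3.191, 0.253, 0.155), RR gives ψ = 0.196, H_out = 6.544 kJ/mol
  T = 347.4 K: K = (3.378, 0.271, 0.163), RR gives ψ = 0.226, H_out = 8.098 kJ/mol
  T = 344.6 K: K = (3.282, 0.262, 0.159), RR gives ψ = 0.211, H_out = 7.316 kJ/mol
  T = 343.2 K: K = (3.234, 0.257, 0.157), RR gives ψ = 0.203, H_out = 6.918 kJ/mol
Linear interpolation between T = 341.9 (H_out = 6.544) and T = 343.2 (H_out = 6.918) on hF = 6.6 gives T ≈ 342.1 K, at which ψ = 0.20.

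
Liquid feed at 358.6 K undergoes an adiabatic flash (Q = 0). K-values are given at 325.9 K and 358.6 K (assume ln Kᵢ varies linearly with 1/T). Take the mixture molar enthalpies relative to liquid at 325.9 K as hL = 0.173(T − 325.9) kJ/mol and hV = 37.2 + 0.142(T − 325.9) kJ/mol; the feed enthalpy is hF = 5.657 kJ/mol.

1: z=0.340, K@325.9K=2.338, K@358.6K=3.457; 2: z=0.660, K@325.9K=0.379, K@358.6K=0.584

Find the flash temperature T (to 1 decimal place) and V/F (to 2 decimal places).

T = 330.8 K, V/F = 0.13

Adiabatic flash: solve Rachford–Rice at each trial T, then check hF = ψ·hV(T) + (1−ψ)·hL(T).
  T = 325.9 K: K = (2.338, 0.379), RR gives ψ = 0.054, H_out = 2.017 kJ/mol
  T = 358.6 K: K = (3.457, 0.584), RR gives ψ = 0.549, H_out = 25.512 kJ/mol
  T = 342.2 K: K = (2.868, 0.475), RR gives ψ = 0.294, H_out = 13.620 kJ/mol
  T = 334.0 K: K = (2.594, 0.425), RR gives ψ = 0.178, H_out = 7.960 kJ/mol
  T = 329.9 K: K = (2.463, 0.401), RR gives ψ = 0.117, H_out = 5.024 kJ/mol
  T = 331.9 K: K = (2.526, 0.413), RR gives ψ = 0.147, H_out = 6.471 kJ/mol
Linear interpolation between T = 329.9 (H_out = 5.024) and T = 331.9 (H_out = 6.471) on hF = 5.657 gives T ≈ 330.8 K, at which ψ = 0.13.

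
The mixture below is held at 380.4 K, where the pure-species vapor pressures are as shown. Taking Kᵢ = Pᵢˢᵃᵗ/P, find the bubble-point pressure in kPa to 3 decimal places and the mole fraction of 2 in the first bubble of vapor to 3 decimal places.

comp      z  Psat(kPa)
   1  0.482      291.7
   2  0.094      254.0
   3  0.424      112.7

At the bubble point ψ → 0, so ΣzᵢKᵢ = 1 with Kᵢ = Pᵢˢᵃᵗ/P ⇒ P = ΣzᵢPᵢˢᵃᵗ.
P = 0.482·291.7 + 0.094·254.0 + 0.424·112.7 = 212.260 kPa
yᵢ = zᵢPᵢˢᵃᵗ/P ⇒ y_2 = 0.094·254.0/212.260 = 0.112

Pbub = 212.260 kPa, y_2 = 0.112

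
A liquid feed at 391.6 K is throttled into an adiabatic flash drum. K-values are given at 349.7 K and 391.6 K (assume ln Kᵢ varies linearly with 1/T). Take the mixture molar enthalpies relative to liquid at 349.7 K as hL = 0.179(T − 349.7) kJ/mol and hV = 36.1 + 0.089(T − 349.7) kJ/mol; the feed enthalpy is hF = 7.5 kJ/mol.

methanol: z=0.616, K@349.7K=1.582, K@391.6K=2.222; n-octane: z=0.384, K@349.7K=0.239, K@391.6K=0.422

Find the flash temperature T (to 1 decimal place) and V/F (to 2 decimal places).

Adiabatic flash: solve Rachford–Rice at each trial T, then check hF = ψ·hV(T) + (1−ψ)·hL(T).
  T = 349.7 K: K = (1.582, 0.239), RR gives ψ = 0.150, H_out = 5.403 kJ/mol
  T = 391.6 K: K = (2.222, 0.422), RR gives ψ = 0.752, H_out = 31.796 kJ/mol
  T = 370.6 K: K = (1.892, 0.323), RR gives ψ = 0.479, H_out = 20.127 kJ/mol
  T = 360.1 K: K = (1.734, 0.279), RR gives ψ = 0.331, H_out = 13.491 kJ/mol
  T = 354.9 K: K = (1.657, 0.258), RR gives ψ = 0.246, H_out = 9.711 kJ/mol
  T = 352.3 K: K = (1.620, 0.249), RR gives ψ = 0.200, H_out = 7.635 kJ/mol
  T = 351.0 K: K = (1.601, 0.244), RR gives ψ = 0.175, H_out = 6.541 kJ/mol
Linear interpolation between T = 351.0 (H_out = 6.541) and T = 352.3 (H_out = 7.635) on hF = 7.5 gives T ≈ 352.1 K, at which ψ = 0.20.

T = 352.1 K, V/F = 0.20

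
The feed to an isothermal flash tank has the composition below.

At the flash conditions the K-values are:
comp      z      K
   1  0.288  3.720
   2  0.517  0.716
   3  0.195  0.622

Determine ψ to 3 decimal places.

ψ = 0.663

Rachford–Rice: g(ψ) = Σ zᵢ(Kᵢ−1)/(1+ψ(Kᵢ−1)) = 0.
g(0) = ΣzᵢKᵢ − 1 = 0.563 and g(1) = 1 − Σzᵢ/Kᵢ = -0.113, so a root lies in (0, 1).
Newton iteration, ψ⁰ = 0.35:
  ψ = 0.350: g = 0.1533, g' = -0.648 → ψ = 0.587
  ψ = 0.587: g = 0.0309, g' = -0.422 → ψ = 0.660
  ψ = 0.660: g = 0.0014, g' = -0.385 → ψ = 0.663
Converged at ψ = 0.663.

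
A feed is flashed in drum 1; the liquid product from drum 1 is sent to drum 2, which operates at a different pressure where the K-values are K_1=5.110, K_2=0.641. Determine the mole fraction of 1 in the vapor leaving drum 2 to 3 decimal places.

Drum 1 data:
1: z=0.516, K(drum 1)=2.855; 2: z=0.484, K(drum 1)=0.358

Drum 1:
Material balance + equilibrium reduce to Σ zᵢ(Kᵢ−1)/(1+ψ₁(Kᵢ−1)) = 0.
g(0) = ΣzᵢKᵢ − 1 = 0.646 and g(1) = 1 − Σzᵢ/Kᵢ = -0.533, so a root lies in (0, 1).
Binary case is linear: z₁(K₁−1)(1+ψ₁(K₂−1)) + z₂(K₂−1)(1+ψ₁(K₁−1)) = 0
⇒ ψ₁ = [z₁(K₁−1)+z₂(K₂−1)] / [−(K₁−1)(K₂−1)] = 0.6465/1.1909 = 0.543
Drum-1 compositions:
  1: x = 0.257, y = 0.734
  2: x = 0.743, y = 0.266
Drum-2 feed = drum-1 liquid: z₂ = (0.2571, 0.7429).
Drum 2:
Rachford–Rice: g(ψ₂) = Σ zᵢ(Kᵢ−1)/(1+ψ₂(Kᵢ−1)) = 0.
Check two-phase: ΣzᵢKᵢ = 1.790 > 1 and Σzᵢ/Kᵢ = 1.209 > 1, so g(0) = 0.790 > 0 and g(1) = -0.209 < 0.
Binary case is linear: z₁(K₁−1)(1+ψ₂(K₂−1)) + z₂(K₂−1)(1+ψ₂(K₁−1)) = 0
⇒ ψ₂ = [z₁(K₁−1)+z₂(K₂−1)] / [−(K₁−1)(K₂−1)] = 0.7900/1.4755 = 0.535
  1: x = 0.080, y = 0.410
  2: x = 0.920, y = 0.590

y_1 (drum 2) = 0.410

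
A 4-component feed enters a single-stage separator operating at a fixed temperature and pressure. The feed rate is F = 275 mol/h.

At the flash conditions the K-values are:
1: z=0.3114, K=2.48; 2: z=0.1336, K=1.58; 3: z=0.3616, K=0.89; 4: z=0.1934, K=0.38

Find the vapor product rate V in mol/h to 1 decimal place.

Newton–Raphson from β = 0.5:
  β = 0.5000: g = 0.10907, g' = -0.4133 → β = 0.7639
  β = 0.7639: g = -0.00119, g' = -0.4454 → β = 0.7612
Converged at β = 0.7612.
Then V = β·F = 0.7612·275 = 209.3 mol/h and L = F − V = 65.7 mol/h.

V = 209.3 mol/h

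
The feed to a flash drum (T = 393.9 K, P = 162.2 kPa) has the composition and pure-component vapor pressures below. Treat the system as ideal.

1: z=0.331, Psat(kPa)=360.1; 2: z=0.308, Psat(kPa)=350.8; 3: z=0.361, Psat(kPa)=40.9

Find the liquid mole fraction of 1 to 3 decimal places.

x_1 = 0.198

Raoult's law: Kᵢ = Pᵢˢᵃᵗ/P = Pᵢˢᵃᵗ/162.2.
  K_1 = 360.1/162.2 = 2.22010, K_2 = 350.8/162.2 = 2.16276, K_3 = 40.9/162.2 = 0.25216
Material balance + equilibrium reduce to Σ zᵢ(Kᵢ−1)/(1+V/F(Kᵢ−1)) = 0.
Check two-phase: ΣzᵢKᵢ = 1.492 > 1 and Σzᵢ/Kᵢ = 1.723 > 1, so g(0) = 0.492 > 0 and g(1) = -0.723 < 0.
Iterate (Newton) starting at V/F = 0.55:
  V/F = 0.550: g = 0.0015, g' = -0.914 → V/F = 0.552
Converged at V/F = 0.552.
Compositions from xᵢ = zᵢ/(1+V/F(Kᵢ−1)), yᵢ = Kᵢxᵢ:
  1: x = 0.198, y = 0.439
  2: x = 0.188, y = 0.406
  3: x = 0.615, y = 0.155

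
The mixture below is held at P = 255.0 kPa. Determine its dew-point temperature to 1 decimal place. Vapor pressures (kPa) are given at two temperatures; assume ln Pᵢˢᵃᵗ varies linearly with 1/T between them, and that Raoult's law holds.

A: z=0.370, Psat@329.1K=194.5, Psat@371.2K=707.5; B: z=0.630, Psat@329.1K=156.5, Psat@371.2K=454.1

Dew-point temperature: Σzᵢ·P/Pᵢˢᵃᵗ(T) = 1. Interpolate ln Pᵢˢᵃᵗ = aᵢ + bᵢ/T.
  T = 329.1 K: ΣzᵢP/Pᵢˢᵃᵗ = 1.5116
  T = 371.2 K: ΣzᵢP/Pᵢˢᵃᵗ = 0.4871
  T = 350.1 K: ΣzᵢP/Pᵢˢᵃᵗ = 0.8294
  T = 339.6 K: ΣzᵢP/Pᵢˢᵃᵗ = 1.1089
  T = 344.9 K: ΣzᵢP/Pᵢˢᵃᵗ = 0.9555
  T = 342.2 K: ΣzᵢP/Pᵢˢᵃᵗ = 1.0302
Interpolating between 342.2 K and 344.9 K gives T ≈ 343.3 K.

T = 343.3 K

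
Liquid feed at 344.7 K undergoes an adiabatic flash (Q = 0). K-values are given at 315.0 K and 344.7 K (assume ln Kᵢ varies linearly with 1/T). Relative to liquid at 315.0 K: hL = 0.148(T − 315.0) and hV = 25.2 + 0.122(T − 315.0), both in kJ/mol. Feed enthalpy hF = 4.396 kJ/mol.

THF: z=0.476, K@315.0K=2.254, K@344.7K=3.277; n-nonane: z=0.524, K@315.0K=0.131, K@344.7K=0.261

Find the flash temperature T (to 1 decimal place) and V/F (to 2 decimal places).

T = 317.5 K, V/F = 0.16

Adiabatic flash: solve Rachford–Rice at each trial T, then check hF = ψ·hV(T) + (1−ψ)·hL(T).
  T = 315.0 K: K = (2.254, 0.131), RR gives ψ = 0.130, H_out = 3.273 kJ/mol
  T = 344.7 K: K = (3.277, 0.261), RR gives ψ = 0.414, H_out = 14.508 kJ/mol
  T = 329.9 K: K = (2.742, 0.188), RR gives ψ = 0.286, H_out = 9.289 kJ/mol
  T = 322.4 K: K = (2.490, 0.157), RR gives ψ = 0.213, H_out = 6.430 kJ/mol
  T = 318.7 K: K = (2.371, 0.144), RR gives ψ = 0.174, H_out = 4.905 kJ/mol
  T = 316.9 K: K = (2.313, 0.137), RR gives ψ = 0.153, H_out = 4.127 kJ/mol
Linear interpolation between T = 316.9 (H_out = 4.127) and T = 318.7 (H_out = 4.905) on hF = 4.396 gives T ≈ 317.5 K, at which ψ = 0.16.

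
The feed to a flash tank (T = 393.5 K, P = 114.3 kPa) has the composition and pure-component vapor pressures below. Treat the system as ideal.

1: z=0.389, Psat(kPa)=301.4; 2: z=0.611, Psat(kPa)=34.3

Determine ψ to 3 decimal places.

Raoult's law: Kᵢ = Pᵢˢᵃᵗ/P = Pᵢˢᵃᵗ/114.3.
  K_1 = 301.4/114.3 = 2.63692, K_2 = 34.3/114.3 = 0.30009
Let ψ = V/F and solve Σ zᵢ(Kᵢ−1)/(1+ψ(Kᵢ−1)) = 0.
g(0) = ΣzᵢKᵢ − 1 = 0.209 and g(1) = 1 − Σzᵢ/Kᵢ = -1.184, so a root lies in (0, 1).
Binary case is linear: z₁(K₁−1)(1+ψ(K₂−1)) + z₂(K₂−1)(1+ψ(K₁−1)) = 0
⇒ ψ = [z₁(K₁−1)+z₂(K₂−1)] / [−(K₁−1)(K₂−1)] = 0.2091/1.1457 = 0.183

ψ = 0.183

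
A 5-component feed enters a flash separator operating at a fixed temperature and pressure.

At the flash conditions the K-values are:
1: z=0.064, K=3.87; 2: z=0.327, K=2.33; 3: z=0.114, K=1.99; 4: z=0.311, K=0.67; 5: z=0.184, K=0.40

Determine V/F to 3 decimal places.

V/F = 0.757

Rachford–Rice: g(V/F) = Σ zᵢ(Kᵢ−1)/(1+V/F(Kᵢ−1)) = 0.
g(0) = ΣzᵢKᵢ − 1 = 0.518 and g(1) = 1 − Σzᵢ/Kᵢ = -0.138, so a root lies in (0, 1).
Iterate (Newton) starting at V/F = 0.5:
  V/F = 0.500: g = 0.1315, g' = -0.531 → V/F = 0.748
  V/F = 0.748: g = 0.0049, g' = -0.513 → V/F = 0.757
Converged at V/F = 0.757.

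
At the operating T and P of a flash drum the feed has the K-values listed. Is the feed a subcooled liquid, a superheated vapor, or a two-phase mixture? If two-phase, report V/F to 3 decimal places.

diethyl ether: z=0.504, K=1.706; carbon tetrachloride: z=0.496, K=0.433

ΣzᵢKᵢ = 1.075; Σzᵢ/Kᵢ = 1.441.
Both exceed 1, so a two-phase solution exists.
Rachford–Rice: g(ψ) = Σ zᵢ(Kᵢ−1)/(1+ψ(Kᵢ−1)) = 0.
Newton iteration, ψ⁰ = 0.5:
  ψ = 0.500: g = -0.1295, g' = -0.448 → ψ = 0.211
  ψ = 0.211: g = -0.0097, g' = -0.396 → ψ = 0.186
Converged at ψ = 0.186.

two-phase, V/F = 0.186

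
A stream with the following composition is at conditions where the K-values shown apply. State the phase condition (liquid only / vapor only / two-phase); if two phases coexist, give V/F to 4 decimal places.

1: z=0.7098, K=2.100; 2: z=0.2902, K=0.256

ΣzᵢKᵢ = 1.5649; Σzᵢ/Kᵢ = 1.4716.
Both exceed 1, so a two-phase solution exists.
Let ψ = V/F and solve Σ zᵢ(Kᵢ−1)/(1+ψ(Kᵢ−1)) = 0.
Binary case is linear: z₁(K₁−1)(1+ψ(K₂−1)) + z₂(K₂−1)(1+ψ(K₁−1)) = 0
⇒ ψ = [z₁(K₁−1)+z₂(K₂−1)] / [−(K₁−1)(K₂−1)] = 0.56487/0.81840 = 0.6902

two-phase, V/F = 0.6902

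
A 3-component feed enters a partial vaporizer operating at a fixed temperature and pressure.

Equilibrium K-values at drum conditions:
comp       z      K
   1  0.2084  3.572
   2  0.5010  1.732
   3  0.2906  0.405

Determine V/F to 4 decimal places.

Rachford–Rice: g(V/F) = Σ zᵢ(Kᵢ−1)/(1+V/F(Kᵢ−1)) = 0.
g(0) = ΣzᵢKᵢ − 1 = 0.7298 and g(1) = 1 − Σzᵢ/Kᵢ = -0.0651, so a root lies in (0, 1).
Newton iteration, V/F⁰ = 0.5:
  V/F = 0.5000: g = 0.25681, g' = -0.6161 → V/F = 0.9168
  V/F = 0.9168: g = -0.00136, g' = -0.7164 → V/F = 0.9149
Converged at V/F = 0.9149.

V/F = 0.9149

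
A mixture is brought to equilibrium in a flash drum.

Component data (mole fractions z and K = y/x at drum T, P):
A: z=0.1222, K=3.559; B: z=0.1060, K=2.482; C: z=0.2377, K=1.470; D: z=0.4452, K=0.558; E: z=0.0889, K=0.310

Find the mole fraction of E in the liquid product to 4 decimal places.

Rachford–Rice: g(β) = Σ zᵢ(Kᵢ−1)/(1+β(Kᵢ−1)) = 0.
Feasibility: ΣzᵢKᵢ = 1.3234, Σzᵢ/Kᵢ = 1.3234 — both > 1, two phases present.
Iterate (Newton) starting at β = 0.5:
  β = 0.5000: g = -0.02838, g' = -0.5072 → β = 0.4440
  β = 0.4440: g = 0.00028, g' = -0.5186 → β = 0.4446
Converged at β = 0.4446.
Compositions from xᵢ = zᵢ/(1+β(Kᵢ−1)), yᵢ = Kᵢxᵢ:
  A: x = 0.0572, y = 0.2034
  B: x = 0.0639, y = 0.1586
  C: x = 0.1966, y = 0.2890
  D: x = 0.5541, y = 0.3092
  E: x = 0.1282, y = 0.0398

x_E = 0.1282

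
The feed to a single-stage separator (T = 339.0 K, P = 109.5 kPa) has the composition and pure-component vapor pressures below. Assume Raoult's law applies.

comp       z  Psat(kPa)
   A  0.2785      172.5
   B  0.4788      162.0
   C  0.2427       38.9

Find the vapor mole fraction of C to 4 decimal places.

y_C = 0.1575

Raoult's law: Kᵢ = Pᵢˢᵃᵗ/P = Pᵢˢᵃᵗ/109.5.
  K_A = 172.5/109.5 = 1.575342, K_B = 162.0/109.5 = 1.479452, K_C = 38.9/109.5 = 0.355251
Let β = V/F and solve Σ zᵢ(Kᵢ−1)/(1+β(Kᵢ−1)) = 0.
Feasibility: ΣzᵢKᵢ = 1.2333, Σzᵢ/Kᵢ = 1.1836 — both > 1, two phases present.
Newton–Raphson from β = 0.52:
  β = 0.5200: g = 0.07168, g' = -0.3535 → β = 0.7228
  β = 0.7228: g = -0.00939, g' = -0.4605 → β = 0.7024
  β = 0.7024: g = -0.00016, g' = -0.4454 → β = 0.7020
Converged at β = 0.7020.
Compositions from xᵢ = zᵢ/(1+β(Kᵢ−1)), yᵢ = Kᵢxᵢ:
  A: x = 0.1984, y = 0.3125
  B: x = 0.3582, y = 0.5300
  C: x = 0.4434, y = 0.1575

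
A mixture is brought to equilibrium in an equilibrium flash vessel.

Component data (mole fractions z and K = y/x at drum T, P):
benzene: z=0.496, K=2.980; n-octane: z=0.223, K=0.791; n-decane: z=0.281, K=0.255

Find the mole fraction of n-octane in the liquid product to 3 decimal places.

x_n-octane = 0.256

Iterate (Newton) starting at ψ = 0.69:
  ψ = 0.690: g = -0.0702, g' = -1.021 → ψ = 0.621
  ψ = 0.621: g = -0.0029, g' = -0.944 → ψ = 0.618
Converged at ψ = 0.618.
Compositions from xᵢ = zᵢ/(1+ψ(Kᵢ−1)), yᵢ = Kᵢxᵢ:
  benzene: x = 0.223, y = 0.665
  n-octane: x = 0.256, y = 0.203
  n-decane: x = 0.521, y = 0.133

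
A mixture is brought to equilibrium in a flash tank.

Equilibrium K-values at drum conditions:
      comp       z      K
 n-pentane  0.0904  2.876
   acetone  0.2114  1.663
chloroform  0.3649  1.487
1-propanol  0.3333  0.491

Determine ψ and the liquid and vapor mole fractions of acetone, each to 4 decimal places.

ψ = 0.8029, x_acetone = 0.1380, y_acetone = 0.2294

Let ψ = V/F and solve Σ zᵢ(Kᵢ−1)/(1+ψ(Kᵢ−1)) = 0.
Check two-phase: ΣzᵢKᵢ = 1.3178 > 1 and Σzᵢ/Kᵢ = 1.0828 > 1, so g(0) = 0.3178 > 0 and g(1) = -0.0828 < 0.
Newton iteration, ψ⁰ = 0.5:
  ψ = 0.5000: g = 0.10811, g' = -0.3485 → ψ = 0.8103
  ψ = 0.8103: g = -0.00283, g' = -0.3840 → ψ = 0.8029
Converged at ψ = 0.8029.
Compositions from xᵢ = zᵢ/(1+ψ(Kᵢ−1)), yᵢ = Kᵢxᵢ:
  n-pentane: x = 0.0361, y = 0.1037
  acetone: x = 0.1380, y = 0.2294
  chloroform: x = 0.2623, y = 0.3901
  1-propanol: x = 0.5636, y = 0.2767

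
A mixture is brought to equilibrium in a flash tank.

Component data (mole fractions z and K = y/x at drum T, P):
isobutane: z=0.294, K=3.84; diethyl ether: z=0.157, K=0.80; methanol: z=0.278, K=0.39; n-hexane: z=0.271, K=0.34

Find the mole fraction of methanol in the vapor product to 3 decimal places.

Material balance + equilibrium reduce to Σ zᵢ(Kᵢ−1)/(1+ψ(Kᵢ−1)) = 0.
g(0) = ΣzᵢKᵢ − 1 = 0.455 and g(1) = 1 − Σzᵢ/Kᵢ = -0.783, so a root lies in (0, 1).
Newton iteration, ψ⁰ = 0.58:
  ψ = 0.580: g = -0.2723, g' = -0.904 → ψ = 0.279
  ψ = 0.279: g = 0.0093, g' = -1.073 → ψ = 0.287
Converged at ψ = 0.287.
Compositions from xᵢ = zᵢ/(1+ψ(Kᵢ−1)), yᵢ = Kᵢxᵢ:
  isobutane: x = 0.162, y = 0.622
  diethyl ether: x = 0.167, y = 0.133
  methanol: x = 0.337, y = 0.131
  n-hexane: x = 0.334, y = 0.114

y_methanol = 0.131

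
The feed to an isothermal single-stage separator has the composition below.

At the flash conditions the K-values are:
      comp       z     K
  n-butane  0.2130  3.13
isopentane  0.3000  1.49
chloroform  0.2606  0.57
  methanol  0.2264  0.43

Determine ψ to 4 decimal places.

Rachford–Rice: g(ψ) = Σ zᵢ(Kᵢ−1)/(1+ψ(Kᵢ−1)) = 0.
Check two-phase: ΣzᵢKᵢ = 1.3596 > 1 and Σzᵢ/Kᵢ = 1.2531 > 1, so g(0) = 0.3596 > 0 and g(1) = -0.2531 < 0.
Newton iteration, ψ⁰ = 0.5:
  ψ = 0.5000: g = 0.01454, g' = -0.4952 → ψ = 0.5294
  ψ = 0.5294: g = 0.00007, g' = -0.4905 → ψ = 0.5295
Converged at ψ = 0.5295.

ψ = 0.5295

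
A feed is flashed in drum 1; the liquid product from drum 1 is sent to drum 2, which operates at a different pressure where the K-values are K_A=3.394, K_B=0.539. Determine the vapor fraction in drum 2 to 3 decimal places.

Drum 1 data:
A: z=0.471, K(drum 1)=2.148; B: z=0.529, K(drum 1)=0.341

Drum 1:
Binary case is linear: z₁(K₁−1)(1+ψ₁(K₂−1)) + z₂(K₂−1)(1+ψ₁(K₁−1)) = 0
⇒ ψ₁ = [z₁(K₁−1)+z₂(K₂−1)] / [−(K₁−1)(K₂−1)] = 0.1921/0.7565 = 0.254
Drum-1 compositions:
  A: x = 0.365, y = 0.783
  B: x = 0.635, y = 0.217
Drum-2 feed = drum-1 liquid: z₂ = (0.3647, 0.6353).
Drum 2:
Rachford–Rice: g(ψ₂) = Σ zᵢ(Kᵢ−1)/(1+ψ₂(Kᵢ−1)) = 0.
Check two-phase: ΣzᵢKᵢ = 1.580 > 1 and Σzᵢ/Kᵢ = 1.286 > 1, so g(0) = 0.580 > 0 and g(1) = -0.286 < 0.
Binary case is linear: z₁(K₁−1)(1+ψ₂(K₂−1)) + z₂(K₂−1)(1+ψ₂(K₁−1)) = 0
⇒ ψ₂ = [z₁(K₁−1)+z₂(K₂−1)] / [−(K₁−1)(K₂−1)] = 0.5802/1.1036 = 0.526
  A: x = 0.161, y = 0.548
  B: x = 0.839, y = 0.452

V/F (drum 2) = 0.526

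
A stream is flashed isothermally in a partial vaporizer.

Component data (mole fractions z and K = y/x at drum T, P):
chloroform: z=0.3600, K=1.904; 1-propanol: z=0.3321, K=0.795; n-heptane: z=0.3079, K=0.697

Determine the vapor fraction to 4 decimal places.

Let ψ = V/F and solve Σ zᵢ(Kᵢ−1)/(1+ψ(Kᵢ−1)) = 0.
g(0) = ΣzᵢKᵢ − 1 = 0.1641 and g(1) = 1 − Σzᵢ/Kᵢ = -0.0486, so a root lies in (0, 1).
Iterate (Newton) starting at ψ = 0.54:
  ψ = 0.5400: g = 0.03059, g' = -0.1909 → ψ = 0.7002
  ψ = 0.7002: g = 0.00138, g' = -0.1749 → ψ = 0.7081
Converged at ψ = 0.7081.

ψ = 0.7081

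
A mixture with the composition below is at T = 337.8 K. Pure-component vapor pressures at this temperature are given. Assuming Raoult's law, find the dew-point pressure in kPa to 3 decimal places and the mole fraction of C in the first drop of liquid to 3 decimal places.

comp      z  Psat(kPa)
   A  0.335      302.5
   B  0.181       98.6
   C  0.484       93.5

Pdew = 123.159 kPa, x_C = 0.638

At the dew point ψ → 1, so Σzᵢ/Kᵢ = 1 with Kᵢ = Pᵢˢᵃᵗ/P ⇒ 1/P = Σzᵢ/Pᵢˢᵃᵗ.
1/P = 0.335/302.5 + 0.181/98.6 + 0.484/93.5 = 0.008120 ⇒ P = 123.159 kPa
xᵢ = zᵢP/Pᵢˢᵃᵗ ⇒ x_C = 0.484·123.159/93.5 = 0.638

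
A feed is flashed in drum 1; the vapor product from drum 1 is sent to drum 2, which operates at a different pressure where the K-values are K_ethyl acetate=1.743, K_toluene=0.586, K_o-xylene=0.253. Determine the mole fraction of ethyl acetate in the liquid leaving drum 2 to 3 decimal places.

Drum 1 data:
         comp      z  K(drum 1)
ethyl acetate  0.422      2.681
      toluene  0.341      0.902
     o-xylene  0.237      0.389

x_ethyl acetate (drum 2) = 0.419

Drum 1:
Rachford–Rice: g(ψ₁) = Σ zᵢ(Kᵢ−1)/(1+ψ₁(Kᵢ−1)) = 0.
Feasibility: ΣzᵢKᵢ = 1.531, Σzᵢ/Kᵢ = 1.145 — both > 1, two phases present.
Newton iteration, ψ₁⁰ = 0.5:
  ψ₁ = 0.500: g = 0.1418, g' = -0.539 → ψ₁ = 0.763
  ψ₁ = 0.763: g = 0.0034, g' = -0.543 → ψ₁ = 0.769
Converged at ψ₁ = 0.769.
Drum-1 compositions:
  ethyl acetate: x = 0.184, y = 0.493
  toluene: x = 0.369, y = 0.333
  o-xylene: x = 0.447, y = 0.174
Drum-2 feed = drum-1 vapor: z₂ = (0.4934, 0.3327, 0.1739).
Drum 2:
Let ψ₂ = V/F and solve Σ zᵢ(Kᵢ−1)/(1+ψ₂(Kᵢ−1)) = 0.
g(0) = ΣzᵢKᵢ − 1 = 0.099 and g(1) = 1 − Σzᵢ/Kᵢ = -0.538, so a root lies in (0, 1).
Newton iteration, ψ₂⁰ = 0.69:
  ψ₂ = 0.690: g = -0.2186, g' = -0.644 → ψ₂ = 0.351
  ψ₂ = 0.351: g = -0.0463, g' = -0.428 → ψ₂ = 0.242
  ψ₂ = 0.242: g = -0.0011, g' = -0.411 → ψ₂ = 0.240
Converged at ψ₂ = 0.240.
  ethyl acetate: x = 0.419, y = 0.730
  toluene: x = 0.369, y = 0.216
  o-xylene: x = 0.212, y = 0.054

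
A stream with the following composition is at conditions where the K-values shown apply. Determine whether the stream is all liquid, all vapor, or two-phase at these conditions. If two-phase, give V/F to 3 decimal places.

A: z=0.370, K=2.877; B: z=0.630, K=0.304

two-phase, V/F = 0.196

ΣzᵢKᵢ = 1.256; Σzᵢ/Kᵢ = 2.201.
Both exceed 1, so a two-phase solution exists.
Let ψ = V/F and solve Σ zᵢ(Kᵢ−1)/(1+ψ(Kᵢ−1)) = 0.
Binary case is linear: z₁(K₁−1)(1+ψ(K₂−1)) + z₂(K₂−1)(1+ψ(K₁−1)) = 0
⇒ ψ = [z₁(K₁−1)+z₂(K₂−1)] / [−(K₁−1)(K₂−1)] = 0.2560/1.3064 = 0.196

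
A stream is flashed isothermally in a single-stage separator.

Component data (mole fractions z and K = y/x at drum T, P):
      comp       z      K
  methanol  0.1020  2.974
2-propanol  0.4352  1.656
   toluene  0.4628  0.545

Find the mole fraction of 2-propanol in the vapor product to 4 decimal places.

y_2-propanol = 0.5122

Rachford–Rice: g(ψ) = Σ zᵢ(Kᵢ−1)/(1+ψ(Kᵢ−1)) = 0.
Feasibility: ΣzᵢKᵢ = 1.2763, Σzᵢ/Kᵢ = 1.1463 — both > 1, two phases present.
Iterate (Newton) starting at ψ = 0.59:
  ψ = 0.5900: g = 0.01100, g' = -0.3612 → ψ = 0.6204
  ψ = 0.6204: g = 0.00001, g' = -0.3609 → ψ = 0.6205
Converged at ψ = 0.6205.
Compositions from xᵢ = zᵢ/(1+ψ(Kᵢ−1)), yᵢ = Kᵢxᵢ:
  methanol: x = 0.0458, y = 0.1363
  2-propanol: x = 0.3093, y = 0.5122
  toluene: x = 0.6448, y = 0.3514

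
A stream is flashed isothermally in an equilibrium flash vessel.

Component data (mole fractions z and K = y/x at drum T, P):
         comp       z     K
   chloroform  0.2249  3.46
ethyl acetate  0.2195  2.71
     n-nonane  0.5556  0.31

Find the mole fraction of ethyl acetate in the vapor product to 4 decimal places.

Newton iteration, ψ⁰ = 0.5:
  ψ = 0.5000: g = -0.13485, g' = -1.0768 → ψ = 0.3748
  ψ = 0.3748: g = -0.00046, g' = -1.0881 → ψ = 0.3743
Converged at ψ = 0.3743.
Compositions from xᵢ = zᵢ/(1+ψ(Kᵢ−1)), yᵢ = Kᵢxᵢ:
  chloroform: x = 0.1171, y = 0.4051
  ethyl acetate: x = 0.1338, y = 0.3627
  n-nonane: x = 0.7491, y = 0.2322

y_ethyl acetate = 0.3627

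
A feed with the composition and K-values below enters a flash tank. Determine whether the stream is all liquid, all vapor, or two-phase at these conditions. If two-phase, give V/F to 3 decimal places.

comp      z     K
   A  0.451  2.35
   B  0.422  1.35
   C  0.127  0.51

all vapor

ΣzᵢKᵢ = 1.694; Σzᵢ/Kᵢ = 0.754.
Since Σzᵢ/Kᵢ < 1 the mixture is above its dew point — single vapor phase.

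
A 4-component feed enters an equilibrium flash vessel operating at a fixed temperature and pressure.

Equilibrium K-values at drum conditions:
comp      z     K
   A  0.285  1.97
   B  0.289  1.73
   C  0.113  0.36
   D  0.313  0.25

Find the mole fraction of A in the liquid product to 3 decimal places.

x_A = 0.222

Newton–Raphson from ψ = 0.55:
  ψ = 0.550: g = -0.1804, g' = -0.813 → ψ = 0.328
  ψ = 0.328: g = -0.0230, g' = -0.638 → ψ = 0.292
Converged at ψ = 0.292.
Compositions from xᵢ = zᵢ/(1+ψ(Kᵢ−1)), yᵢ = Kᵢxᵢ:
  A: x = 0.222, y = 0.438
  B: x = 0.238, y = 0.412
  C: x = 0.139, y = 0.050
  D: x = 0.401, y = 0.100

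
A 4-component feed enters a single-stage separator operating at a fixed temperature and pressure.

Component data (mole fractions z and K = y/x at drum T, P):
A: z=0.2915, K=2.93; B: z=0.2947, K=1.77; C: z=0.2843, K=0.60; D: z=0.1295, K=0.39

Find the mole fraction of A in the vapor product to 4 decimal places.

Material balance + equilibrium reduce to Σ zᵢ(Kᵢ−1)/(1+ψ(Kᵢ−1)) = 0.
g(0) = ΣzᵢKᵢ − 1 = 0.5968 and g(1) = 1 − Σzᵢ/Kᵢ = -0.0719, so a root lies in (0, 1).
Iterate (Newton) starting at ψ = 0.5:
  ψ = 0.5000: g = 0.19434, g' = -0.5431 → ψ = 0.8578
  ψ = 0.8578: g = 0.00969, g' = -0.5348 → ψ = 0.8759
  ψ = 0.8759: g = -0.00007, g' = -0.5423 → ψ = 0.8758
Converged at ψ = 0.8758.
Compositions from xᵢ = zᵢ/(1+ψ(Kᵢ−1)), yᵢ = Kᵢxᵢ:
  A: x = 0.1084, y = 0.3175
  B: x = 0.1760, y = 0.3115
  C: x = 0.4376, y = 0.2626
  D: x = 0.2780, y = 0.1084

y_A = 0.3175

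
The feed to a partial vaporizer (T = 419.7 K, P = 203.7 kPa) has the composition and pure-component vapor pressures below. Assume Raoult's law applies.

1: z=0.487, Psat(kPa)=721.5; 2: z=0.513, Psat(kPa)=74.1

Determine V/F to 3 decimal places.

V/F = 0.564

Raoult's law: Kᵢ = Pᵢˢᵃᵗ/P = Pᵢˢᵃᵗ/203.7.
  K_1 = 721.5/203.7 = 3.54197, K_2 = 74.1/203.7 = 0.36377
Material balance + equilibrium reduce to Σ zᵢ(Kᵢ−1)/(1+V/F(Kᵢ−1)) = 0.
Feasibility: ΣzᵢKᵢ = 1.912, Σzᵢ/Kᵢ = 1.548 — both > 1, two phases present.
Newton–Raphson from V/F = 0.69:
  V/F = 0.690: g = -0.1323, g' = -1.075 → V/F = 0.567
  V/F = 0.567: g = -0.0034, g' = -1.036 → V/F = 0.564
Converged at V/F = 0.564.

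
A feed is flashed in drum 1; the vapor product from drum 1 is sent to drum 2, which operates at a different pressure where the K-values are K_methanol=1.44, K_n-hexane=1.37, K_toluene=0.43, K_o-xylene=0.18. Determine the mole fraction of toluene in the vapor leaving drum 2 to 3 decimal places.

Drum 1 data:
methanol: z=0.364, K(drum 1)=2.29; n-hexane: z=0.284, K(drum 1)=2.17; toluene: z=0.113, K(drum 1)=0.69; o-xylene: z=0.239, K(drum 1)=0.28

y_toluene (drum 2) = 0.058

Drum 1:
Newton–Raphson from ψ₁ = 0.69:
  ψ₁ = 0.690: g = 0.0458, g' = -0.795 → ψ₁ = 0.748
  ψ₁ = 0.748: g = -0.0019, g' = -0.867 → ψ₁ = 0.745
Converged at ψ₁ = 0.745.
Drum-1 compositions:
  methanol: x = 0.186, y = 0.425
  n-hexane: x = 0.152, y = 0.329
  toluene: x = 0.147, y = 0.101
  o-xylene: x = 0.516, y = 0.144
Drum-2 feed = drum-1 vapor: z₂ = (0.4250, 0.3292, 0.1014, 0.1444).
Drum 2:
Material balance + equilibrium reduce to Σ zᵢ(Kᵢ−1)/(1+ψ₂(Kᵢ−1)) = 0.
g(0) = ΣzᵢKᵢ − 1 = 0.133 and g(1) = 1 − Σzᵢ/Kᵢ = -0.574, so a root lies in (0, 1).
Newton iteration, ψ₂⁰ = 0.35:
  ψ₂ = 0.350: g = 0.0316, g' = -0.340 → ψ₂ = 0.443
  ψ₂ = 0.443: g = -0.0022, g' = -0.389 → ψ₂ = 0.437
Converged at ψ₂ = 0.437.
  methanol: x = 0.356, y = 0.513
  n-hexane: x = 0.283, y = 0.388
  toluene: x = 0.135, y = 0.058
  o-xylene: x = 0.225, y = 0.041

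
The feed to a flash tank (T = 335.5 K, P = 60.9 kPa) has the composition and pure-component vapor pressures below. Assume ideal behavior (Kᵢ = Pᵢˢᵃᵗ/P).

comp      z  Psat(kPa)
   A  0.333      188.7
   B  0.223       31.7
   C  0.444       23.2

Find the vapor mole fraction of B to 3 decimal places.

y_B = 0.133

Raoult's law: Kᵢ = Pᵢˢᵃᵗ/P = Pᵢˢᵃᵗ/60.9.
  K_A = 188.7/60.9 = 3.09852, K_B = 31.7/60.9 = 0.52053, K_C = 23.2/60.9 = 0.38095
Let ψ = V/F and solve Σ zᵢ(Kᵢ−1)/(1+ψ(Kᵢ−1)) = 0.
Feasibility: ΣzᵢKᵢ = 1.317, Σzᵢ/Kᵢ = 1.701 — both > 1, two phases present.
Newton iteration, ψ⁰ = 0.61:
  ψ = 0.610: g = -0.2863, g' = -0.824 → ψ = 0.262
  ψ = 0.262: g = 0.0001, g' = -0.919 → ψ = 0.263
Converged at ψ = 0.263.
Compositions from xᵢ = zᵢ/(1+ψ(Kᵢ−1)), yᵢ = Kᵢxᵢ:
  A: x = 0.215, y = 0.665
  B: x = 0.255, y = 0.133
  C: x = 0.530, y = 0.202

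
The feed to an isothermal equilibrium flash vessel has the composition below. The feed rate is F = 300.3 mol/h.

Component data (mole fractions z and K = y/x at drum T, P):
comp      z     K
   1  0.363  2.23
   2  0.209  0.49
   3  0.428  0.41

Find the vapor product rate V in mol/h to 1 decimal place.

V = 37.8 mol/h

Let β = V/F and solve Σ zᵢ(Kᵢ−1)/(1+β(Kᵢ−1)) = 0.
Check two-phase: ΣzᵢKᵢ = 1.087 > 1 and Σzᵢ/Kᵢ = 1.633 > 1, so g(0) = 0.087 > 0 and g(1) = -0.633 < 0.
Iterate (Newton) starting at β = 0.34:
  β = 0.340: g = -0.1300, g' = -0.586 → β = 0.118
  β = 0.118: g = 0.0050, g' = -0.652 → β = 0.126
Converged at β = 0.126.
Then V = β·F = 0.1258·300.3 = 37.8 mol/h and L = F − V = 262.5 mol/h.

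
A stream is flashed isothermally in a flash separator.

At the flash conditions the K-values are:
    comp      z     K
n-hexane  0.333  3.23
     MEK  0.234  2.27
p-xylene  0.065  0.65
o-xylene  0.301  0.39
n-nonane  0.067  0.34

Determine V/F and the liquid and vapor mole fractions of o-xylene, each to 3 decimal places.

Material balance + equilibrium reduce to Σ zᵢ(Kᵢ−1)/(1+V/F(Kᵢ−1)) = 0.
Check two-phase: ΣzᵢKᵢ = 1.789 > 1 and Σzᵢ/Kᵢ = 1.275 > 1, so g(0) = 0.789 > 0 and g(1) = -0.275 < 0.
Newton–Raphson from V/F = 0.67:
  V/F = 0.670: g = 0.0388, g' = -0.804 → V/F = 0.718
Converged at V/F = 0.718.
Compositions from xᵢ = zᵢ/(1+V/F(Kᵢ−1)), yᵢ = Kᵢxᵢ:
  n-hexane: x = 0.128, y = 0.414
  MEK: x = 0.122, y = 0.278
  p-xylene: x = 0.087, y = 0.056
  o-xylene: x = 0.535, y = 0.209
  n-nonane: x = 0.127, y = 0.043

V/F = 0.718, x_o-xylene = 0.535, y_o-xylene = 0.209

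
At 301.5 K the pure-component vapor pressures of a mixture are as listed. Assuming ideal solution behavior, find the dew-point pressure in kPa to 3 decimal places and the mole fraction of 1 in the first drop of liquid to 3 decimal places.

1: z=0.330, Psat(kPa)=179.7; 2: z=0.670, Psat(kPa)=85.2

Pdew = 103.090 kPa, x_1 = 0.189

At the dew point ψ → 1, so Σzᵢ/Kᵢ = 1 with Kᵢ = Pᵢˢᵃᵗ/P ⇒ 1/P = Σzᵢ/Pᵢˢᵃᵗ.
1/P = 0.330/179.7 + 0.670/85.2 = 0.009700 ⇒ P = 103.090 kPa
xᵢ = zᵢP/Pᵢˢᵃᵗ ⇒ x_1 = 0.330·103.090/179.7 = 0.189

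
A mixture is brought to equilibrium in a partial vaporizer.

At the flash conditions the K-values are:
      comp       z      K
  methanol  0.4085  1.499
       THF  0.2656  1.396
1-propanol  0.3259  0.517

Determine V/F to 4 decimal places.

Newton iteration, V/F⁰ = 0.5:
  V/F = 0.5000: g = 0.04341, g' = -0.2263 → V/F = 0.6918
  V/F = 0.6918: g = -0.00231, g' = -0.2533 → V/F = 0.6827
Converged at V/F = 0.6827.

V/F = 0.6827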